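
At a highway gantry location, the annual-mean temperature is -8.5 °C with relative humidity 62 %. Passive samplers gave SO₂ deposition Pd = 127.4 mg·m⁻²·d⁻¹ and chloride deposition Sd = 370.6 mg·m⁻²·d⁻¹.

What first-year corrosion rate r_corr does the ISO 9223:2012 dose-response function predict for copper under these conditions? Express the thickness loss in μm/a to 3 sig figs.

r_corr = 0.381 μm/a

copper: f(T) = +0.126·(T−10) [T≤10 °C] = -2.3310
  sulphur-dioxide contribution → 0.07046 μm/a
  chloride contribution → 0.311 μm/a
  ⇒ r_corr(copper) = 0.3815 μm/a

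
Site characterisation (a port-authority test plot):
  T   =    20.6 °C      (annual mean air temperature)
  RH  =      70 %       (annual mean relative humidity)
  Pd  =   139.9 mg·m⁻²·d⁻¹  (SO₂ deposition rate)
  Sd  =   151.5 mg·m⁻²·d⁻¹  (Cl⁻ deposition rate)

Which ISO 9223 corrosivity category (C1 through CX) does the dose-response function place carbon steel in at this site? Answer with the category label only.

carbon steel: T>10 °C ⇒ hinge -0.054·(20.6−10) = -0.5724
  Pd branch = 1.77·Pd^0.52·e^(0.02·RH+f) = 52.87 μm/a
  Cl⁻ term: 0.102·151.5^0.62·exp(0.033·70+0.04·20.6) = 52.67
  sum: 52.87 + 52.67 → r_corr = 105.5 μm/a
Category bounds: 80…200 μm/a bracket r_corr ⇒ C5

C5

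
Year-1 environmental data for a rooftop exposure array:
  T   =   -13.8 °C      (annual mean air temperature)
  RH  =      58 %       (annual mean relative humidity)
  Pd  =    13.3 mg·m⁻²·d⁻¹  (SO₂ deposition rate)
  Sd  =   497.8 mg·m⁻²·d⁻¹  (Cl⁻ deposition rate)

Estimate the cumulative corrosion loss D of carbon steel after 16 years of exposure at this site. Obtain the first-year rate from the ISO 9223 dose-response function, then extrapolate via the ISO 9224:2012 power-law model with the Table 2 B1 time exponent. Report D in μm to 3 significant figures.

carbon steel: temperature factor f = +0.150·(-23.8) = -3.5700
  sulphur-dioxide contribution → 0.6106 μm/a
  chloride contribution → 18.72 μm/a
  ⇒ r_corr(carbon steel) = 19.33 μm/a
Power-law: D(16) = r_corr · 16^0.523
  D(16) = 19.33 × 16^0.523 = 19.33 × 4.263 = 82.41 μm

D(16) = 82.4 μm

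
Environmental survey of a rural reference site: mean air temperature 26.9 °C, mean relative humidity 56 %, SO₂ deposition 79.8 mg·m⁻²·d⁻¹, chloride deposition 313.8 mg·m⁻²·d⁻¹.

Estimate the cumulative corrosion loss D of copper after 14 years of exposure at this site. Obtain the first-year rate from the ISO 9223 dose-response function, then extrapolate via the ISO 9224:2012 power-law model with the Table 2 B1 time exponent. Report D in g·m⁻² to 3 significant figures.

copper: f(T) = -0.080·(T−10) [T>10 °C] = -1.3520
  Pd branch = 0.0053·Pd^0.26·e^(0.059·RH+f) = 0.1166 μm/a
  Cl⁻ term: 0.01025·313.8^0.27·exp(0.036·56+0.049·26.9) = 1.358
  sum: 0.1166 + 1.358 → r_corr = 1.474 μm/a
Power-law: D(14) = r_corr · 14^0.667
  D(14) = 1.474 × 14^0.667 = 1.474 × 5.814 = 8.571 μm
  Mass loss = 8.571 μm × 8.96 g/cm³ = 76.8 g·m⁻²

D(14) = 76.8 g·m⁻²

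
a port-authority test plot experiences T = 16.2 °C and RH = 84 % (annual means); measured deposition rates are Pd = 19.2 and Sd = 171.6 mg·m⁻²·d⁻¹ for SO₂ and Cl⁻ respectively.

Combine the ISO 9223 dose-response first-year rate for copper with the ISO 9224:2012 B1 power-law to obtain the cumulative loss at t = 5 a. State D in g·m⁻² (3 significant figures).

D(5) = 75.0 g·m⁻²

copper: f(T) = -0.080·(T−10) [T>10 °C] = -0.4960
  Pd branch = 0.0053·Pd^0.26·e^(0.059·RH+f) = 0.9883 μm/a
  Cl⁻ term: 0.01025·171.6^0.27·exp(0.036·84+0.049·16.2) = 1.871
  sum: 0.9883 + 1.871 → r_corr = 2.859 μm/a
Long-term exponent b (ISO 9224 Table 2, B1) = 0.667
  D(5) = 2.859 × 5^0.667 = 2.859 × 2.926 = 8.365 μm
  Mass loss = 8.365 μm × 8.96 g/cm³ = 74.95 g·m⁻²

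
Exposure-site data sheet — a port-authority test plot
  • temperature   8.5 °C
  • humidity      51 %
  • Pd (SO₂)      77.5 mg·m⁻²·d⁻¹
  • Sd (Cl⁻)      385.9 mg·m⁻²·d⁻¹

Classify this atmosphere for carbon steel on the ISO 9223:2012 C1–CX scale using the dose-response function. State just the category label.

C4

carbon steel: T≤10 °C ⇒ hinge +0.150·(8.5−10) = -0.2250
  Pd branch = 1.77·Pd^0.52·e^(0.02·RH+f) = 37.64 μm/a
  Cl⁻ term: 0.102·385.9^0.62·exp(0.033·51+0.04·8.5) = 30.96
  sum: 37.64 + 30.96 → r_corr = 68.6 μm/a
ISO 9223 Table 2 (carbon steel): 50 < 68.6 ≤ 80 μm/a ⇒ C4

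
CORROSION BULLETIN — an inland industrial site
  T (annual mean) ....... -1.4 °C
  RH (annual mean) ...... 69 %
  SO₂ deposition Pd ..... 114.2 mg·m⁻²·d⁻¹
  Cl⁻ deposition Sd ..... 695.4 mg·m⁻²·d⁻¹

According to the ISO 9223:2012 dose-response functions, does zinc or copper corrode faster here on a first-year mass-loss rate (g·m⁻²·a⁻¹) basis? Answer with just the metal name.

zinc

zinc: f(T) = +0.038·(T−10) [T≤10 °C] = -0.4332
  Pd branch = 0.0129·Pd^0.44·e^(0.046·RH+f) = 1.608 μm/a
  Sd branch = 0.0175·Sd^0.57·e^(0.008·RH+0.085·T) = 1.125 μm/a
  sum: 1.608 + 1.125 → r_corr = 2.733 μm/a
  mass loss = 2.733 μm/a × 7.14 g/cm³ = 19.51 g·m⁻²·a⁻¹
copper: f(T) = +0.126·(T−10) [T≤10 °C] = -1.4364
  Pd branch = 0.0053·Pd^0.26·e^(0.059·RH+f) = 0.2532 μm/a
  Sd branch = 0.01025·Sd^0.27·e^(0.036·RH+0.049·T) = 0.6716 μm/a
  sum: 0.2532 + 0.6716 → r_corr = 0.9248 μm/a
  mass loss = 0.9248 μm/a × 8.96 g/cm³ = 8.286 g·m⁻²·a⁻¹
Ordering by g·m⁻²·a⁻¹: zinc (19.5) > copper (8.29)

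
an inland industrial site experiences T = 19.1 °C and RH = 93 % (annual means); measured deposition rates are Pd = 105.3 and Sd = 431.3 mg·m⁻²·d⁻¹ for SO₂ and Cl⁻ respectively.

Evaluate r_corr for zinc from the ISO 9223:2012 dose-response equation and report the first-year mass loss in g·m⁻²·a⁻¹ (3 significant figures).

zinc: temperature factor f = -0.071·(9.1) = -0.6461
  SO₂ term: 0.0129·105.3^0.44·exp(0.046·93-0.6461) = 3.782
  Cl⁻ term: 0.0175·431.3^0.57·exp(0.008·93+0.085·19.1) = 5.93
  r_corr = 3.782 + 5.93 = 9.712 μm/a
Convert to mass loss: 9.712 μm/a × 7.14 g/cm³ = 69.35 g·m⁻²·a⁻¹

r_corr = 69.3 g·m⁻²·a⁻¹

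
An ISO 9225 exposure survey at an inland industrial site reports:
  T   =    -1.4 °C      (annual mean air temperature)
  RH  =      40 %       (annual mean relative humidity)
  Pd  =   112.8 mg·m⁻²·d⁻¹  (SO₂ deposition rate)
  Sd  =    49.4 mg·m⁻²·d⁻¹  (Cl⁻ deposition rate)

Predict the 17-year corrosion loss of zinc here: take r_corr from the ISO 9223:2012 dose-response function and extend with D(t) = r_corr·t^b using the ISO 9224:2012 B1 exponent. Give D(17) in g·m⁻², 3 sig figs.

D(17) = 44.2 g·m⁻²

zinc: T≤10 °C ⇒ hinge +0.038·(-1.4−10) = -0.4332
  Pd branch = 0.0129·Pd^0.44·e^(0.046·RH+f) = 0.4213 μm/a
  Sd branch = 0.0175·Sd^0.57·e^(0.008·RH+0.085·T) = 0.1976 μm/a
  sum: 0.4213 + 0.1976 → r_corr = 0.6189 μm/a
Long-term exponent b (ISO 9224 Table 2, B1) = 0.813
  D(17) = 0.6189 × 17^0.813 = 0.6189 × 10.01 = 6.194 μm
  Mass loss = 6.194 μm × 7.14 g/cm³ = 44.22 g·m⁻²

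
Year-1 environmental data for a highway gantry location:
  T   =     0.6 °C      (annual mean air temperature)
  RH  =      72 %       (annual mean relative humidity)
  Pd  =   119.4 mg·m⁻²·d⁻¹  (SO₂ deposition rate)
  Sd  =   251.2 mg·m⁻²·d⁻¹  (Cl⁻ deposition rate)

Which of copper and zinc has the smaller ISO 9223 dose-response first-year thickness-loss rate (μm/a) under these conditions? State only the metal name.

copper

copper: f(T) = +0.126·(T−10) [T≤10 °C] = -1.1844
  Pd branch = 0.0053·Pd^0.26·e^(0.059·RH+f) = 0.3934 μm/a
  Cl⁻ term: 0.01025·251.2^0.27·exp(0.036·72+0.049·0.6) = 0.6269
  sum: 0.3934 + 0.6269 → r_corr = 1.02 μm/a
zinc: f(T) = +0.038·(T−10) [T≤10 °C] = -0.3572
  SO₂ term: 0.0129·119.4^0.44·exp(0.046·72-0.3572) = 2.031
  Cl⁻ term: 0.0175·251.2^0.57·exp(0.008·72+0.085·0.6) = 0.7645
  sum: 2.031 + 0.7645 → r_corr = 2.796 μm/a
Ordering by μm/a: zinc (2.8) > copper (1.02)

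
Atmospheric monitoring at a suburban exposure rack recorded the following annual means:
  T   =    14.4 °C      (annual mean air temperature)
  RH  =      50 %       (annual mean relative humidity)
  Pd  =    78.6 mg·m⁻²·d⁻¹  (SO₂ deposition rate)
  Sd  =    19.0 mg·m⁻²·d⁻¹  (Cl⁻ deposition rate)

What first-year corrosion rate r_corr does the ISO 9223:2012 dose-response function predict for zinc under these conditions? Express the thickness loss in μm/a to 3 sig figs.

r_corr = 1.12 μm/a

zinc: temperature factor f = -0.071·(4.4) = -0.3124
  Pd branch = 0.0129·Pd^0.44·e^(0.046·RH+f) = 0.6424 μm/a
  Sd branch = 0.0175·Sd^0.57·e^(0.008·RH+0.085·T) = 0.4756 μm/a
  sum: 0.6424 + 0.4756 → r_corr = 1.118 μm/a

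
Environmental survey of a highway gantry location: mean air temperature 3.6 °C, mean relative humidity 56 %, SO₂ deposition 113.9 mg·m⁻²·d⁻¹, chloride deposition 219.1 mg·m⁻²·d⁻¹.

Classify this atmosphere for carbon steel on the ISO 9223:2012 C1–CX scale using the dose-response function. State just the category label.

C3

carbon steel: T≤10 °C ⇒ hinge +0.150·(3.6−10) = -0.9600
  sulphur-dioxide contribution → 24.37 μm/a
  chloride contribution → 21.13 μm/a
  total first-year rate 45.5 μm/a
45.5 μm/a falls in (25, 50] for carbon steel → category C3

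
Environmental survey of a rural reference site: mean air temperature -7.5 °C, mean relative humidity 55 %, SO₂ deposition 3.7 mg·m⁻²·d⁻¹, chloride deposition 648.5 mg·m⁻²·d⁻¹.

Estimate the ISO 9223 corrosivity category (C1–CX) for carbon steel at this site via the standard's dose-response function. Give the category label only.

C3

carbon steel: temperature factor f = +0.150·(-17.5) = -2.6250
  Pd branch = 1.77·Pd^0.52·e^(0.02·RH+f) = 0.7606 μm/a
  Sd branch = 0.102·Sd^0.62·e^(0.033·RH+0.04·T) = 25.7 μm/a
  r_corr = 0.7606 + 25.7 = 26.46 μm/a
Category bounds: 25…50 μm/a bracket r_corr ⇒ C3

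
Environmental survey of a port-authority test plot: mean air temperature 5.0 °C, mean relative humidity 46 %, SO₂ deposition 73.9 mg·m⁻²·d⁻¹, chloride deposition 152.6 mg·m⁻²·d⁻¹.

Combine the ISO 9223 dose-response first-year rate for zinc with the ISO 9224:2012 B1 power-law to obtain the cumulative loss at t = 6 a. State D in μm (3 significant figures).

zinc: f(T) = +0.038·(T−10) [T≤10 °C] = -0.1900
  SO₂ term: 0.0129·73.9^0.44·exp(0.046·46-0.1900) = 0.5878
  Sd branch = 0.0175·Sd^0.57·e^(0.008·RH+0.085·T) = 0.6793 μm/a
  r_corr = 0.5878 + 0.6793 = 1.267 μm/a
Power-law: D(6) = r_corr · 6^0.813
  D(6) = 1.267 × 6^0.813 = 1.267 × 4.292 = 5.438 μm

D(6) = 5.44 μm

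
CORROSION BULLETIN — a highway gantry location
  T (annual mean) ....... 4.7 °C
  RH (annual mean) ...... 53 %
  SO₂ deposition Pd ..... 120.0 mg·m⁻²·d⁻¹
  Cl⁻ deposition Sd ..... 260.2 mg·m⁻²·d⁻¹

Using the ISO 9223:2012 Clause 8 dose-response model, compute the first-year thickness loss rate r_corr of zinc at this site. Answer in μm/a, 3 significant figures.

zinc: f(T) = +0.038·(T−10) [T≤10 °C] = -0.2014
  sulphur-dioxide contribution → 0.9926 μm/a
  chloride contribution → 0.9493 μm/a
  ⇒ r_corr(zinc) = 1.942 μm/a

r_corr = 1.94 μm/a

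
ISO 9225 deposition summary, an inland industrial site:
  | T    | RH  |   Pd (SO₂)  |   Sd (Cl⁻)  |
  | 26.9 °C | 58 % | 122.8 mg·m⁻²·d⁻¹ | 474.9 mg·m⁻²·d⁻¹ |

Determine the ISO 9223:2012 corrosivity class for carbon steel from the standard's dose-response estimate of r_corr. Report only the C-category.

C5

carbon steel: T>10 °C ⇒ hinge -0.054·(26.9−10) = -0.9126
  Pd branch = 1.77·Pd^0.52·e^(0.02·RH+f) = 27.66 μm/a
  Cl⁻ term: 0.102·474.9^0.62·exp(0.033·58+0.04·26.9) = 92.6
  r_corr = 27.66 + 92.6 = 120.3 μm/a
Category bounds: 80…200 μm/a bracket r_corr ⇒ C5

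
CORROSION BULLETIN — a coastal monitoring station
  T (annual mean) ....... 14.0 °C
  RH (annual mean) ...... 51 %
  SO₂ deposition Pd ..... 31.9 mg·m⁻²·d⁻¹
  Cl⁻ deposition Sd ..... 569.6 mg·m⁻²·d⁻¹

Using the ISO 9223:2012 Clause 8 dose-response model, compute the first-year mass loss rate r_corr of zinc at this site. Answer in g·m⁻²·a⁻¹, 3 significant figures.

r_corr = 26.3 g·m⁻²·a⁻¹

zinc: temperature factor f = -0.071·(4.0) = -0.2840
  sulphur-dioxide contribution → 0.4653 μm/a
  chloride contribution → 3.219 μm/a
  ⇒ r_corr(zinc) = 3.684 μm/a
Convert to mass loss: 3.684 μm/a × 7.14 g/cm³ = 26.31 g·m⁻²·a⁻¹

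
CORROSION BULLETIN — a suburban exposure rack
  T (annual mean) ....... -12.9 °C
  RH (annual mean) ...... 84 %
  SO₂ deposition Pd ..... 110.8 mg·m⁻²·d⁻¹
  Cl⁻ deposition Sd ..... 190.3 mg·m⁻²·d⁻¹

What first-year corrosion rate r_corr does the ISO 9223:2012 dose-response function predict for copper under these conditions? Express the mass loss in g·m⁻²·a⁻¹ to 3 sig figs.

copper: f(T) = +0.126·(T−10) [T≤10 °C] = -2.8854
  Pd branch = 0.0053·Pd^0.26·e^(0.059·RH+f) = 0.1429 μm/a
  Cl⁻ term: 0.01025·190.3^0.27·exp(0.036·84+0.049·-12.9) = 0.4623
  sum: 0.1429 + 0.4623 → r_corr = 0.6053 μm/a
Convert to mass loss: 0.6053 μm/a × 8.96 g/cm³ = 5.423 g·m⁻²·a⁻¹

r_corr = 5.42 g·m⁻²·a⁻¹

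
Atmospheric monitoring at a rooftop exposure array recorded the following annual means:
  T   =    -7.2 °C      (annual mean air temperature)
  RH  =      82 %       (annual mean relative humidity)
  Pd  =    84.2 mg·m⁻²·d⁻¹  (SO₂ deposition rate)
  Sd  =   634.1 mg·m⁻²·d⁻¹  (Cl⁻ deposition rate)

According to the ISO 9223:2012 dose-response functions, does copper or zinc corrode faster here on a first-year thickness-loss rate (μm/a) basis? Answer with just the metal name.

copper: temperature factor f = +0.126·(-17.2) = -2.1672
  sulphur-dioxide contribution → 0.2425 μm/a
  chloride contribution → 0.7873 μm/a
  ⇒ r_corr(copper) = 1.03 μm/a
zinc: T≤10 °C ⇒ hinge +0.038·(-7.2−10) = -0.6536
  sulphur-dioxide contribution → 2.051 μm/a
  chloride contribution → 0.7234 μm/a
  ⇒ r_corr(zinc) = 2.775 μm/a
Ordering by μm/a: zinc (2.77) > copper (1.03)

zinc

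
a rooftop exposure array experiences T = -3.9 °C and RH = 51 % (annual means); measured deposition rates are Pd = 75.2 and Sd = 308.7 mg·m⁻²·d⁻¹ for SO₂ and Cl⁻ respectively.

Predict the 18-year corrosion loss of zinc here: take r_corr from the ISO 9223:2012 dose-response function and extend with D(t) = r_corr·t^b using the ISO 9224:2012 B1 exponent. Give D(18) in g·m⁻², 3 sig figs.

zinc: temperature factor f = +0.038·(-13.9) = -0.5282
  sulphur-dioxide contribution → 0.5316 μm/a
  chloride contribution → 0.4958 μm/a
  ⇒ r_corr(zinc) = 1.027 μm/a
Power-law: D(18) = r_corr · 18^0.813
  D(18) = 1.027 × 18^0.813 = 1.027 × 10.48 = 10.77 μm
  Mass loss = 10.77 μm × 7.14 g/cm³ = 76.91 g·m⁻²

D(18) = 76.9 g·m⁻²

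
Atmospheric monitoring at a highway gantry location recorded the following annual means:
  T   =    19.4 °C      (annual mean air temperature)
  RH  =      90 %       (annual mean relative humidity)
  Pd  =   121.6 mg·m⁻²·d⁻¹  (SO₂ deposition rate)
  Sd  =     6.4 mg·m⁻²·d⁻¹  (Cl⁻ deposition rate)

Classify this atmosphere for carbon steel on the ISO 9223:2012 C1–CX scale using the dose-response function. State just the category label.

carbon steel: T>10 °C ⇒ hinge -0.054·(19.4−10) = -0.5076
  SO₂ term: 1.77·121.6^0.52·exp(0.02·90-0.5076) = 78.24
  Cl⁻ term: 0.102·6.4^0.62·exp(0.033·90+0.04·19.4) = 13.66
  sum: 78.24 + 13.66 → r_corr = 91.89 μm/a
91.9 μm/a falls in (80, 200] for carbon steel → category C5

C5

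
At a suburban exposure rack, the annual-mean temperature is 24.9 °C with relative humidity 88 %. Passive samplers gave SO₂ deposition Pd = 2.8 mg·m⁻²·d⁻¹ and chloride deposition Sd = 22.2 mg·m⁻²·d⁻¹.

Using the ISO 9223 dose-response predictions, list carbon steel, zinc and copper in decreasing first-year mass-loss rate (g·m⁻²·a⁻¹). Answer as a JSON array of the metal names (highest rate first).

carbon steel: f(T) = -0.054·(T−10) [T>10 °C] = -0.8046
  sulphur-dioxide contribution → 7.86 μm/a
  chloride contribution → 34.44 μm/a
  total first-year rate 42.3 μm/a
  mass loss = 42.3 μm/a × 7.85 g/cm³ = 332.1 g·m⁻²·a⁻¹
zinc: T>10 °C ⇒ hinge -0.071·(24.9−10) = -1.0579
  sulphur-dioxide contribution → 0.4036 μm/a
  chloride contribution → 1.719 μm/a
  total first-year rate 2.123 μm/a
  mass loss = 2.123 μm/a × 7.14 g/cm³ = 15.16 g·m⁻²·a⁻¹
copper: T>10 °C ⇒ hinge -0.080·(24.9−10) = -1.1920
  sulphur-dioxide contribution → 0.3782 μm/a
  chloride contribution → 1.905 μm/a
  total first-year rate 2.284 μm/a
  mass loss = 2.284 μm/a × 8.96 g/cm³ = 20.46 g·m⁻²·a⁻¹
Ordering by g·m⁻²·a⁻¹: carbon steel (332) > copper (20.5) > zinc (15.2)

["carbon steel", "copper", "zinc"]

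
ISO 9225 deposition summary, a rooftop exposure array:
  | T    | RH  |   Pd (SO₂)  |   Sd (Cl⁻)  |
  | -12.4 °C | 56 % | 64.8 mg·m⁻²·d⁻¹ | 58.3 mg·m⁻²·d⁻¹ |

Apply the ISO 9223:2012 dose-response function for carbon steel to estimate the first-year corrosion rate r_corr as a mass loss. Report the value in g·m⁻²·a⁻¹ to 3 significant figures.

carbon steel: temperature factor f = +0.150·(-22.4) = -3.3600
  SO₂ term: 1.77·64.8^0.52·exp(0.02·56-3.3600) = 1.649
  Sd branch = 0.102·Sd^0.62·e^(0.033·RH+0.04·T) = 4.903 μm/a
  sum: 1.649 + 4.903 → r_corr = 6.552 μm/a
Convert to mass loss: 6.552 μm/a × 7.85 g/cm³ = 51.43 g·m⁻²·a⁻¹

r_corr = 51.4 g·m⁻²·a⁻¹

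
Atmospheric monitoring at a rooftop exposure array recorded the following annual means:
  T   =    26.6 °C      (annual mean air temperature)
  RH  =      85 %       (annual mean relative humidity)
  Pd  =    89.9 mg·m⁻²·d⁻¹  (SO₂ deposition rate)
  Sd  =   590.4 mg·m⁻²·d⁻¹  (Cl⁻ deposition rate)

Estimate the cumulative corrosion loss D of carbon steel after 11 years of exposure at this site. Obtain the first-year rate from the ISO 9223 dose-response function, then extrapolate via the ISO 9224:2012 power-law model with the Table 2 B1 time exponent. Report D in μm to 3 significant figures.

D(11) = 1.04e+03 μm

carbon steel: T>10 °C ⇒ hinge -0.054·(26.6−10) = -0.8964
  Pd branch = 1.77·Pd^0.52·e^(0.02·RH+f) = 41.01 μm/a
  Cl⁻ term: 0.102·590.4^0.62·exp(0.033·85+0.04·26.6) = 255.3
  sum: 41.01 + 255.3 → r_corr = 296.3 μm/a
ISO 9224: D(t) = r_corr · t^b with b = 0.523 (carbon steel, B1)
  D(11) = 296.3 × 11^0.523 = 296.3 × 3.505 = 1038 μm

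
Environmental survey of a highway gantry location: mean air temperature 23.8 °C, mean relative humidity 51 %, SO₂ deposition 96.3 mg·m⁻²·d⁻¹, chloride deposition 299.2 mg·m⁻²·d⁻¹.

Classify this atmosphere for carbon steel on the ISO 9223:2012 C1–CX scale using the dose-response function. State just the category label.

C4

carbon steel: f(T) = -0.054·(T−10) [T>10 °C] = -0.7452
  sulphur-dioxide contribution → 25.05 μm/a
  chloride contribution → 48.76 μm/a
  total first-year rate 73.81 μm/a
ISO 9223 Table 2 (carbon steel): 50 < 73.8 ≤ 80 μm/a ⇒ C4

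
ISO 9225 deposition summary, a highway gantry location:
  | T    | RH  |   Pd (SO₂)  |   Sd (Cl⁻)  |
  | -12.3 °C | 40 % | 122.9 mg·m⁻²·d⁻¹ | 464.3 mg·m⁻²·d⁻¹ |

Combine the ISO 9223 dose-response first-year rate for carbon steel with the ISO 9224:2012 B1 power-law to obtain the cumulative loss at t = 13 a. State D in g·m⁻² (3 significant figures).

D(13) = 366 g·m⁻²

carbon steel: f(T) = +0.150·(T−10) [T≤10 °C] = -3.3450
  Pd branch = 1.77·Pd^0.52·e^(0.02·RH+f) = 1.695 μm/a
  Sd branch = 0.102·Sd^0.62·e^(0.033·RH+0.04·T) = 10.51 μm/a
  r_corr = 1.695 + 10.51 = 12.21 μm/a
Power-law: D(13) = r_corr · 13^0.523
  D(13) = 12.21 × 13^0.523 = 12.21 × 3.825 = 46.68 μm
  Mass loss = 46.68 μm × 7.85 g/cm³ = 366.5 g·m⁻²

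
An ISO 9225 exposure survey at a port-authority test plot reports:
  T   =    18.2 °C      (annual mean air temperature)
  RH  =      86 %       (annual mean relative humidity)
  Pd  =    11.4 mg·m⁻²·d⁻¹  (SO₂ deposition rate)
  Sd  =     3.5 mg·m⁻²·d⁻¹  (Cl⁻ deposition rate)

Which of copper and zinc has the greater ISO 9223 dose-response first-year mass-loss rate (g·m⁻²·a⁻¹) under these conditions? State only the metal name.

copper

copper: f(T) = -0.080·(T−10) [T>10 °C] = -0.6560
  sulphur-dioxide contribution → 0.8275 μm/a
  chloride contribution → 0.7754 μm/a
  total first-year rate 1.603 μm/a
  mass loss = 1.603 μm/a × 8.96 g/cm³ = 14.36 g·m⁻²·a⁻¹
zinc: f(T) = -0.071·(T−10) [T>10 °C] = -0.5822
  sulphur-dioxide contribution → 1.099 μm/a
  chloride contribution → 0.334 μm/a
  ⇒ r_corr(zinc) = 1.433 μm/a
  mass loss = 1.433 μm/a × 7.14 g/cm³ = 10.23 g·m⁻²·a⁻¹
Ordering by g·m⁻²·a⁻¹: copper (14.4) > zinc (10.2)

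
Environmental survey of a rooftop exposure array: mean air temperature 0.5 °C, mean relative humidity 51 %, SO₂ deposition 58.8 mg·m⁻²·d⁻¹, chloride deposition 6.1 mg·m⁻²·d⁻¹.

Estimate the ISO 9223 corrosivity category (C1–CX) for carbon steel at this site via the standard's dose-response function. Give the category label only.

C2

carbon steel: T≤10 °C ⇒ hinge +0.150·(0.5−10) = -1.4250
  sulphur-dioxide contribution → 9.821 μm/a
  chloride contribution → 1.718 μm/a
  ⇒ r_corr(carbon steel) = 11.54 μm/a
Category bounds: 1.3…25 μm/a bracket r_corr ⇒ C2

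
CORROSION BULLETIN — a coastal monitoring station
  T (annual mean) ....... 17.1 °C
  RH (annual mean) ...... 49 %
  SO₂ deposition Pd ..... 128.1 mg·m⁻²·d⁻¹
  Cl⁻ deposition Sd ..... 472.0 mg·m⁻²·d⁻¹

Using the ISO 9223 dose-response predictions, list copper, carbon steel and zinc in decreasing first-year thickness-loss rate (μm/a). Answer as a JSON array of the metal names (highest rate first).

["carbon steel", "zinc", "copper"]

copper: f(T) = -0.080·(T−10) [T>10 °C] = -0.5680
  SO₂ term: 0.0053·128.1^0.26·exp(0.059·49-0.5680) = 0.191
  Cl⁻ term: 0.01025·472.0^0.27·exp(0.036·49+0.049·17.1) = 0.7289
  sum: 0.191 + 0.7289 → r_corr = 0.9199 μm/a
carbon steel: f(T) = -0.054·(T−10) [T>10 °C] = -0.3834
  SO₂ term: 1.77·128.1^0.52·exp(0.02·49-0.3834) = 40.09
  Sd branch = 0.102·Sd^0.62·e^(0.033·RH+0.04·T) = 46.32 μm/a
  sum: 40.09 + 46.32 → r_corr = 86.41 μm/a
zinc: f(T) = -0.071·(T−10) [T>10 °C] = -0.5041
  SO₂ term: 0.0129·128.1^0.44·exp(0.046·49-0.5041) = 0.6279
  Cl⁻ term: 0.0175·472.0^0.57·exp(0.008·49+0.085·17.1) = 3.704
  sum: 0.6279 + 3.704 → r_corr = 4.332 μm/a
Ordering by μm/a: carbon steel (86.4) > zinc (4.33) > copper (0.92)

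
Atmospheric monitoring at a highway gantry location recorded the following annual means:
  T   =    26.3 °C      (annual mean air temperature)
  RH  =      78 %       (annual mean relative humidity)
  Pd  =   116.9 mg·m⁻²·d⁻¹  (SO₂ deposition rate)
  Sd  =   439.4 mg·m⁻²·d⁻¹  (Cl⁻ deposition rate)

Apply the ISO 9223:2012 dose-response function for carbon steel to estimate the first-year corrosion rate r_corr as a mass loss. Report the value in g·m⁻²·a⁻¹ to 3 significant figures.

r_corr = 1.63e+03 g·m⁻²·a⁻¹

carbon steel: T>10 °C ⇒ hinge -0.054·(26.3−10) = -0.8802
  Pd branch = 1.77·Pd^0.52·e^(0.02·RH+f) = 41.54 μm/a
  Sd branch = 0.102·Sd^0.62·e^(0.033·RH+0.04·T) = 166.7 μm/a
  r_corr = 41.54 + 166.7 = 208.2 μm/a
Convert to mass loss: 208.2 μm/a × 7.85 g/cm³ = 1635 g·m⁻²·a⁻¹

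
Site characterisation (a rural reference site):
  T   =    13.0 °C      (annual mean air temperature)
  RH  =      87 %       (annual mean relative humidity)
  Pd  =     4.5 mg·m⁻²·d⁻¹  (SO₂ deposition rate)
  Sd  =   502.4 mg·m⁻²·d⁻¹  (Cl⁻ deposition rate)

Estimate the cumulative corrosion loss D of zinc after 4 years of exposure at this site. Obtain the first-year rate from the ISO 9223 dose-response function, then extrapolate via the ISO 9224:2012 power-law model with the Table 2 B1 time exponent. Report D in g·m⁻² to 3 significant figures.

zinc: temperature factor f = -0.071·(3.0) = -0.2130
  Pd branch = 0.0129·Pd^0.44·e^(0.046·RH+f) = 1.105 μm/a
  Cl⁻ term: 0.0175·502.4^0.57·exp(0.008·87+0.085·13.0) = 3.671
  sum: 1.105 + 3.671 → r_corr = 4.777 μm/a
ISO 9224: D(t) = r_corr · t^b with b = 0.813 (zinc, B1)
  D(4) = 4.777 × 4^0.813 = 4.777 × 3.087 = 14.74 μm
  Mass loss = 14.74 μm × 7.14 g/cm³ = 105.3 g·m⁻²

D(4) = 105 g·m⁻²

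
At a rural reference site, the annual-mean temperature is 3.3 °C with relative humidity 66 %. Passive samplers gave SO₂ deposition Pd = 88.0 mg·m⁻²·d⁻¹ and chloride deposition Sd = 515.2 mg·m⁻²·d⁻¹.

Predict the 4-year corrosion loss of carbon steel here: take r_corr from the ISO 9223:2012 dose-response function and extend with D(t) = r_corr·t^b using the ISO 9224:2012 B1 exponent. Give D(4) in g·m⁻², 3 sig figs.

D(4) = 1.20e+03 g·m⁻²

carbon steel: temperature factor f = +0.150·(-6.7) = -1.0050
  sulphur-dioxide contribution → 24.88 μm/a
  chloride contribution → 49.35 μm/a
  ⇒ r_corr(carbon steel) = 74.23 μm/a
Long-term exponent b (ISO 9224 Table 2, B1) = 0.523
  D(4) = 74.23 × 4^0.523 = 74.23 × 2.065 = 153.3 μm
  Mass loss = 153.3 μm × 7.85 g/cm³ = 1203 g·m⁻²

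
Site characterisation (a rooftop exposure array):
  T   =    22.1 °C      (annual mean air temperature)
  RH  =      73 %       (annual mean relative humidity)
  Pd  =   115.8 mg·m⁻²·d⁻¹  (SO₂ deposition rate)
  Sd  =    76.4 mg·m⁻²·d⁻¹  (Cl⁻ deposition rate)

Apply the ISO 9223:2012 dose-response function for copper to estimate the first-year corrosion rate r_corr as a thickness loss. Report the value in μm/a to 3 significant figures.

r_corr = 1.87 μm/a

copper: temperature factor f = -0.080·(12.1) = -0.9680
  sulphur-dioxide contribution → 0.514 μm/a
  chloride contribution → 1.351 μm/a
  total first-year rate 1.865 μm/a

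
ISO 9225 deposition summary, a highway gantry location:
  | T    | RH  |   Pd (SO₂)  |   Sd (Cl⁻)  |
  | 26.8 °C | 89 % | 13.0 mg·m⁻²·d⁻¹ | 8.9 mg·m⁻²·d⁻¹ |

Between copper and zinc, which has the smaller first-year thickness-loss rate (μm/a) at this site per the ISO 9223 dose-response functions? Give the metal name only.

copper: temperature factor f = -0.080·(16.8) = -1.3440
  SO₂ term: 0.0053·13.0^0.26·exp(0.059·89-1.3440) = 0.5137
  Cl⁻ term: 0.01025·8.9^0.27·exp(0.036·89+0.049·26.8) = 1.694
  r_corr = 0.5137 + 1.694 = 2.207 μm/a
zinc: T>10 °C ⇒ hinge -0.071·(26.8−10) = -1.1928
  Pd branch = 0.0129·Pd^0.44·e^(0.046·RH+f) = 0.7256 μm/a
  Cl⁻ term: 0.0175·8.9^0.57·exp(0.008·89+0.085·26.8) = 1.21
  r_corr = 0.7256 + 1.21 = 1.935 μm/a
Ordering by μm/a: copper (2.21) > zinc (1.94)

zinc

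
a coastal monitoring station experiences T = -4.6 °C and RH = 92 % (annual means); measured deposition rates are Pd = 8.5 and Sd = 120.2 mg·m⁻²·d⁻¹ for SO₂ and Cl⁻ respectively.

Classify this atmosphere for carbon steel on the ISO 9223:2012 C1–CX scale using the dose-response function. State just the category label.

carbon steel: f(T) = +0.150·(T−10) [T≤10 °C] = -2.1900
  Pd branch = 1.77·Pd^0.52·e^(0.02·RH+f) = 3.795 μm/a
  Cl⁻ term: 0.102·120.2^0.62·exp(0.033·92+0.04·-4.6) = 34.42
  r_corr = 3.795 + 34.42 = 38.21 μm/a
Category bounds: 25…50 μm/a bracket r_corr ⇒ C3

C3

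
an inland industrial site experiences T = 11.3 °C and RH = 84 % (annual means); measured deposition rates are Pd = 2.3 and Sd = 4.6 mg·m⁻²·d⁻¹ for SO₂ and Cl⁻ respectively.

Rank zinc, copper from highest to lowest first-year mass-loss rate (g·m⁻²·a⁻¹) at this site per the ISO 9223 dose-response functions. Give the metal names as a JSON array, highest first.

zinc: f(T) = -0.071·(T−10) [T>10 °C] = -0.0923
  sulphur-dioxide contribution → 0.8087 μm/a
  chloride contribution → 0.2137 μm/a
  total first-year rate 1.022 μm/a
  mass loss = 1.022 μm/a × 7.14 g/cm³ = 7.3 g·m⁻²·a⁻¹
copper: temperature factor f = -0.080·(1.3) = -0.1040
  sulphur-dioxide contribution → 0.8424 μm/a
  chloride contribution → 0.5539 μm/a
  total first-year rate 1.396 μm/a
  mass loss = 1.396 μm/a × 8.96 g/cm³ = 12.51 g·m⁻²·a⁻¹
Ordering by g·m⁻²·a⁻¹: copper (12.5) > zinc (7.3)

["copper", "zinc"]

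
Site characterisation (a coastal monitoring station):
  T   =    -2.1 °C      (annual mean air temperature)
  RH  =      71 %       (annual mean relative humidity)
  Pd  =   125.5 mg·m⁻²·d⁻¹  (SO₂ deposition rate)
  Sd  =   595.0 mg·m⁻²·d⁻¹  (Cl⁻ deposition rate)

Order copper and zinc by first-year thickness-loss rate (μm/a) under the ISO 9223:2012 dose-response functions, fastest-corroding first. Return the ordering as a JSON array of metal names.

["zinc", "copper"]

copper: temperature factor f = +0.126·(-12.1) = -1.5246
  SO₂ term: 0.0053·125.5^0.26·exp(0.059·71-1.5246) = 0.2673
  Cl⁻ term: 0.01025·595.0^0.27·exp(0.036·71+0.049·-2.1) = 0.6687
  sum: 0.2673 + 0.6687 → r_corr = 0.936 μm/a
zinc: f(T) = +0.038·(T−10) [T≤10 °C] = -0.4598
  SO₂ term: 0.0129·125.5^0.44·exp(0.046·71-0.4598) = 1.789
  Sd branch = 0.0175·Sd^0.57·e^(0.008·RH+0.085·T) = 0.9855 μm/a
  r_corr = 1.789 + 0.9855 = 2.775 μm/a
Ordering by μm/a: zinc (2.77) > copper (0.936)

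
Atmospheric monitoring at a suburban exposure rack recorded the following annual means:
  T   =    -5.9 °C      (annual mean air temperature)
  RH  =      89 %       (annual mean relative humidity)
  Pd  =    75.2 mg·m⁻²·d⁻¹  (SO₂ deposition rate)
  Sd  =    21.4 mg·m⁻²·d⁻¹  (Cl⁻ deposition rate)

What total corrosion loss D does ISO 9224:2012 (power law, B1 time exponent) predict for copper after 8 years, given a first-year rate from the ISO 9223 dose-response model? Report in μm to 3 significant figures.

copper: T≤10 °C ⇒ hinge +0.126·(-5.9−10) = -2.0034
  Pd branch = 0.0053·Pd^0.26·e^(0.059·RH+f) = 0.4193 μm/a
  Sd branch = 0.01025·Sd^0.27·e^(0.036·RH+0.049·T) = 0.4324 μm/a
  r_corr = 0.4193 + 0.4324 = 0.8517 μm/a
ISO 9224: D(t) = r_corr · t^b with b = 0.667 (copper, B1)
  D(8) = 0.8517 × 8^0.667 = 0.8517 × 4.003 = 3.409 μm

D(8) = 3.41 μm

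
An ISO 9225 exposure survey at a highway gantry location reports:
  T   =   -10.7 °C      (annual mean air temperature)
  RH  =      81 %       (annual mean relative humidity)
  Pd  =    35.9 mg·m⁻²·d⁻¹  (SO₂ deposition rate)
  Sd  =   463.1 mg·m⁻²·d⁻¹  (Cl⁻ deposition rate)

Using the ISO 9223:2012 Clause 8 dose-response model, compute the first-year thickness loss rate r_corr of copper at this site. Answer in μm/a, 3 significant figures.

copper: f(T) = +0.126·(T−10) [T≤10 °C] = -2.6082
  Pd branch = 0.0053·Pd^0.26·e^(0.059·RH+f) = 0.1179 μm/a
  Cl⁻ term: 0.01025·463.1^0.27·exp(0.036·81+0.049·-10.7) = 0.5877
  sum: 0.1179 + 0.5877 → r_corr = 0.7056 μm/a

r_corr = 0.706 μm/a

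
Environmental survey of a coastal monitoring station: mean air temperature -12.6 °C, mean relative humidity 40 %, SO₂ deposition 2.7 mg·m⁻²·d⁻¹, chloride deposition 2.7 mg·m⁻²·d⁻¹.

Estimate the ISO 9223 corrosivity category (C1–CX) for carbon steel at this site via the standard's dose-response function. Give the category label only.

carbon steel: f(T) = +0.150·(T−10) [T≤10 °C] = -3.3900
  sulphur-dioxide contribution → 0.2226 μm/a
  chloride contribution → 0.427 μm/a
  ⇒ r_corr(carbon steel) = 0.6496 μm/a
Category bounds: 0…1.3 μm/a bracket r_corr ⇒ C1

C1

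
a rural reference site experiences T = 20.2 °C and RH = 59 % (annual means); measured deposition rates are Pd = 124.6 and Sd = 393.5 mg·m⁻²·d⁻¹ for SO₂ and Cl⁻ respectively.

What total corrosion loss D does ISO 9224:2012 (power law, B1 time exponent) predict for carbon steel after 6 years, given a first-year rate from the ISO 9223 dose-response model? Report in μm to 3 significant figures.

D(6) = 271 μm

carbon steel: T>10 °C ⇒ hinge -0.054·(20.2−10) = -0.5508
  SO₂ term: 1.77·124.6^0.52·exp(0.02·59-0.5508) = 40.82
  Sd branch = 0.102·Sd^0.62·e^(0.033·RH+0.04·T) = 65.15 μm/a
  sum: 40.82 + 65.15 → r_corr = 106 μm/a
ISO 9224: D(t) = r_corr · t^b with b = 0.523 (carbon steel, B1)
  D(6) = 106 × 6^0.523 = 106 × 2.553 = 270.5 μm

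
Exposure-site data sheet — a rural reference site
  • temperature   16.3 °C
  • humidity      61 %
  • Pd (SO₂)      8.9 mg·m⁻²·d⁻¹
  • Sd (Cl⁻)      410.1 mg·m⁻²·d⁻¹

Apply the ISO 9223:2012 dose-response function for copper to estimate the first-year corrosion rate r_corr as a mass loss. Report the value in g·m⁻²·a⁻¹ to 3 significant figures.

copper: temperature factor f = -0.080·(6.3) = -0.5040
  Pd branch = 0.0053·Pd^0.26·e^(0.059·RH+f) = 0.2067 μm/a
  Sd branch = 0.01025·Sd^0.27·e^(0.036·RH+0.049·T) = 1.039 μm/a
  sum: 0.2067 + 1.039 → r_corr = 1.246 μm/a
Convert to mass loss: 1.246 μm/a × 8.96 g/cm³ = 11.16 g·m⁻²·a⁻¹

r_corr = 11.2 g·m⁻²·a⁻¹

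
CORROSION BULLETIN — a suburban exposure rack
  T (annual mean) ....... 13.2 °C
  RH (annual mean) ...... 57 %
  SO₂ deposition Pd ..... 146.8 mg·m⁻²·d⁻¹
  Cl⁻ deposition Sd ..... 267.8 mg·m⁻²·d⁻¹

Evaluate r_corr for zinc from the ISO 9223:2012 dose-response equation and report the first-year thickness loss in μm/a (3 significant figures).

r_corr = 3.32 μm/a

zinc: T>10 °C ⇒ hinge -0.071·(13.2−10) = -0.2272
  Pd branch = 0.0129·Pd^0.44·e^(0.046·RH+f) = 1.271 μm/a
  Sd branch = 0.0175·Sd^0.57·e^(0.008·RH+0.085·T) = 2.052 μm/a
  sum: 1.271 + 2.052 → r_corr = 3.323 μm/a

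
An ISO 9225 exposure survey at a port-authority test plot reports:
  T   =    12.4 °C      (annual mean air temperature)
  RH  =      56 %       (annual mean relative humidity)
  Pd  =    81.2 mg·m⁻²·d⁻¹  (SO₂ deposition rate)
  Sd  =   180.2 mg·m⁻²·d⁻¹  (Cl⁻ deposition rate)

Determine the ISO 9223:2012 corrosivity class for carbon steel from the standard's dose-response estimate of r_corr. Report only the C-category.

carbon steel: T>10 °C ⇒ hinge -0.054·(12.4−10) = -0.1296
  sulphur-dioxide contribution → 46.89 μm/a
  chloride contribution → 26.62 μm/a
  ⇒ r_corr(carbon steel) = 73.51 μm/a
Category bounds: 50…80 μm/a bracket r_corr ⇒ C4

C4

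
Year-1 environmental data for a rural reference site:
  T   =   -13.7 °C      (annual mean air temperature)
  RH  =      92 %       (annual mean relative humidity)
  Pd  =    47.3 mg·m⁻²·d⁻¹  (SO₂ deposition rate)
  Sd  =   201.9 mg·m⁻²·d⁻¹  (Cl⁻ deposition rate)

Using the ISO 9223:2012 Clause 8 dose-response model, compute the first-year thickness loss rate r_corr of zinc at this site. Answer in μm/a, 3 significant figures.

zinc: T≤10 °C ⇒ hinge +0.038·(-13.7−10) = -0.9006
  SO₂ term: 0.0129·47.3^0.44·exp(0.046·92-0.9006) = 1.969
  Cl⁻ term: 0.0175·201.9^0.57·exp(0.008·92+0.085·-13.7) = 0.2349
  sum: 1.969 + 0.2349 → r_corr = 2.204 μm/a

r_corr = 2.20 μm/a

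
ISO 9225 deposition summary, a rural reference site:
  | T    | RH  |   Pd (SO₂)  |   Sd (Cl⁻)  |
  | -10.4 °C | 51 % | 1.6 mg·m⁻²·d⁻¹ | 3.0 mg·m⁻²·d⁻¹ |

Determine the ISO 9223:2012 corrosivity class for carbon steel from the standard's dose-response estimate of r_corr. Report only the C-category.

C1

carbon steel: f(T) = +0.150·(T−10) [T≤10 °C] = -3.0600
  SO₂ term: 1.77·1.6^0.52·exp(0.02·51-3.0600) = 0.2939
  Cl⁻ term: 0.102·3.0^0.62·exp(0.033·51+0.04·-10.4) = 0.7156
  r_corr = 0.2939 + 0.7156 = 1.009 μm/a
Category bounds: 0…1.3 μm/a bracket r_corr ⇒ C1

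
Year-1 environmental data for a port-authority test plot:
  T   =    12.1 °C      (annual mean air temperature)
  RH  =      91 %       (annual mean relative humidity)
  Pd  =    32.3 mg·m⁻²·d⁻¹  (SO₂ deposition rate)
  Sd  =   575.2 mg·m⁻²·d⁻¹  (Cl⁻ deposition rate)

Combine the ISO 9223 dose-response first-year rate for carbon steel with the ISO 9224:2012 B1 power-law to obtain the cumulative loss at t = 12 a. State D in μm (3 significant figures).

D(12) = 847 μm

carbon steel: temperature factor f = -0.054·(2.1) = -0.1134
  sulphur-dioxide contribution → 59.42 μm/a
  chloride contribution → 171.4 μm/a
  ⇒ r_corr(carbon steel) = 230.8 μm/a
ISO 9224: D(t) = r_corr · t^b with b = 0.523 (carbon steel, B1)
  D(12) = 230.8 × 12^0.523 = 230.8 × 3.668 = 846.7 μm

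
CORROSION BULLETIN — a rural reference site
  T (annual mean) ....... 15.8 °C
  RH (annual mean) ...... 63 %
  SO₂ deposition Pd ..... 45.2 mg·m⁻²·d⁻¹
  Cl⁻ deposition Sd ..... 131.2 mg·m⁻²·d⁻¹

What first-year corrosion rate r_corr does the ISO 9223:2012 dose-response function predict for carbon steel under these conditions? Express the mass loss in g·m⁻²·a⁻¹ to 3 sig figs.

r_corr = 508 g·m⁻²·a⁻¹

carbon steel: T>10 °C ⇒ hinge -0.054·(15.8−10) = -0.3132
  sulphur-dioxide contribution → 33.1 μm/a
  chloride contribution → 31.56 μm/a
  ⇒ r_corr(carbon steel) = 64.66 μm/a
Convert to mass loss: 64.66 μm/a × 7.85 g/cm³ = 507.6 g·m⁻²·a⁻¹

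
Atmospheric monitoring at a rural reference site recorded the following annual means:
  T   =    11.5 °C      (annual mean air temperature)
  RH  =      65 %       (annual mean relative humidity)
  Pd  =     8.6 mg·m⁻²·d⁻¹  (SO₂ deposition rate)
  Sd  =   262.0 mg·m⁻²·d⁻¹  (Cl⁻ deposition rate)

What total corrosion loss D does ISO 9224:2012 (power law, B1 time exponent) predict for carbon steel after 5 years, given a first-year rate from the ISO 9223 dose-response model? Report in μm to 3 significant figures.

carbon steel: temperature factor f = -0.054·(1.5) = -0.0810
  Pd branch = 1.77·Pd^0.52·e^(0.02·RH+f) = 18.34 μm/a
  Cl⁻ term: 0.102·262.0^0.62·exp(0.033·65+0.04·11.5) = 43.58
  sum: 18.34 + 43.58 → r_corr = 61.92 μm/a
Long-term exponent b (ISO 9224 Table 2, B1) = 0.523
  D(5) = 61.92 × 5^0.523 = 61.92 × 2.32 = 143.7 μm

D(5) = 144 μm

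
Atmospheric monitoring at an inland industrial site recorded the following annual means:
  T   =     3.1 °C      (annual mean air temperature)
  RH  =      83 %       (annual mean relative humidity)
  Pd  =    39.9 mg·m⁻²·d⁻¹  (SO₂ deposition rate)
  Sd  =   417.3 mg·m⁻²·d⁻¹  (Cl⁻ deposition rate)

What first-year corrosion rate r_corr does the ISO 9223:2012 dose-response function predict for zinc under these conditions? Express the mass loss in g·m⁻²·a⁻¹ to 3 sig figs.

r_corr = 26.2 g·m⁻²·a⁻¹

zinc: f(T) = +0.038·(T−10) [T≤10 °C] = -0.2622
  sulphur-dioxide contribution → 2.287 μm/a
  chloride contribution → 1.379 μm/a
  ⇒ r_corr(zinc) = 3.666 μm/a
Convert to mass loss: 3.666 μm/a × 7.14 g/cm³ = 26.17 g·m⁻²·a⁻¹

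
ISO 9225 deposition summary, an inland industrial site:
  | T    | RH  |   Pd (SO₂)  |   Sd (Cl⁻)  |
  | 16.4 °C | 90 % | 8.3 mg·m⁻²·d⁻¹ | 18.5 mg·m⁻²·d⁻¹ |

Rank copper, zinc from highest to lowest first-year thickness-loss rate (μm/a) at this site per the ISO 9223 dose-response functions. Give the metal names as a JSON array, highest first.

copper: f(T) = -0.080·(T−10) [T>10 °C] = -0.5120
  sulphur-dioxide contribution → 1.114 μm/a
  chloride contribution → 1.285 μm/a
  ⇒ r_corr(copper) = 2.399 μm/a
zinc: f(T) = -0.071·(T−10) [T>10 °C] = -0.4544
  sulphur-dioxide contribution → 1.305 μm/a
  chloride contribution → 0.7646 μm/a
  ⇒ r_corr(zinc) = 2.07 μm/a
Ordering by μm/a: copper (2.4) > zinc (2.07)

["copper", "zinc"]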